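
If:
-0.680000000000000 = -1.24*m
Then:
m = 0.55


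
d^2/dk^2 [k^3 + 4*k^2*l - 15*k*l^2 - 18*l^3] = 6*k + 8*l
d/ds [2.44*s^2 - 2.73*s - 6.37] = 4.88*s - 2.73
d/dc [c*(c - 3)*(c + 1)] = 3*c^2 - 4*c - 3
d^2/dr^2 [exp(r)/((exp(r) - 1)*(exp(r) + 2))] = (exp(4*r) - exp(3*r) + 12*exp(2*r) + 2*exp(r) + 4)*exp(r)/(exp(6*r) + 3*exp(5*r) - 3*exp(4*r) - 11*exp(3*r) + 6*exp(2*r) + 12*exp(r) - 8)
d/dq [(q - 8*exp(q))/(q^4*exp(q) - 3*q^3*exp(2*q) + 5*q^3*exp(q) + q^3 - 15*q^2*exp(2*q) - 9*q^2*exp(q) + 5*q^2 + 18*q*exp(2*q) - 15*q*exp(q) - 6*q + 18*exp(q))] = ((1 - 8*exp(q))*(q^4*exp(q) - 3*q^3*exp(2*q) + 5*q^3*exp(q) + q^3 - 15*q^2*exp(2*q) - 9*q^2*exp(q) + 5*q^2 + 18*q*exp(2*q) - 15*q*exp(q) - 6*q + 18*exp(q)) - (q - 8*exp(q))*(q^4*exp(q) - 6*q^3*exp(2*q) + 9*q^3*exp(q) - 39*q^2*exp(2*q) + 6*q^2*exp(q) + 3*q^2 + 6*q*exp(2*q) - 33*q*exp(q) + 10*q + 18*exp(2*q) + 3*exp(q) - 6))/(q^4*exp(q) - 3*q^3*exp(2*q) + 5*q^3*exp(q) + q^3 - 15*q^2*exp(2*q) - 9*q^2*exp(q) + 5*q^2 + 18*q*exp(2*q) - 15*q*exp(q) - 6*q + 18*exp(q))^2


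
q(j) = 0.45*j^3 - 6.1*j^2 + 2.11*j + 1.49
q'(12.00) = 50.11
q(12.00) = -73.99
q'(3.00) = -22.34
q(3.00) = -34.93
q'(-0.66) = 10.75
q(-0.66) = -2.69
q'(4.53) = -25.45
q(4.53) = -72.30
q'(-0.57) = 9.50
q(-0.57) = -1.78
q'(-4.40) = 81.93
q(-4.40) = -164.22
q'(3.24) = -23.25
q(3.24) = -40.40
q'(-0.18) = 4.35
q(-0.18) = 0.91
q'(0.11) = 0.78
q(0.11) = 1.65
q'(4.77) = -25.37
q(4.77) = -78.40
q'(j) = 1.35*j^2 - 12.2*j + 2.11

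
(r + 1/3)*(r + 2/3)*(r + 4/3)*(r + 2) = r^4 + 13*r^3/3 + 56*r^2/9 + 92*r/27 + 16/27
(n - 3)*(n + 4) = n^2 + n - 12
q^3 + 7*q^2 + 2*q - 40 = (q - 2)*(q + 4)*(q + 5)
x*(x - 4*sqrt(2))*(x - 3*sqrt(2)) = x^3 - 7*sqrt(2)*x^2 + 24*x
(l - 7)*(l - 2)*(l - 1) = l^3 - 10*l^2 + 23*l - 14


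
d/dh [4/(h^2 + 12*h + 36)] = 8*(-h - 6)/(h^2 + 12*h + 36)^2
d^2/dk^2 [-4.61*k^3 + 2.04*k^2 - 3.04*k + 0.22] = 4.08 - 27.66*k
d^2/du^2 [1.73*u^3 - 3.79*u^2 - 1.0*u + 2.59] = 10.38*u - 7.58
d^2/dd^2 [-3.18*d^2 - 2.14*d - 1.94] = -6.36000000000000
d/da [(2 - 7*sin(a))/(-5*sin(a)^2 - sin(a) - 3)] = (-35*sin(a)^2 + 20*sin(a) + 23)*cos(a)/(5*sin(a)^2 + sin(a) + 3)^2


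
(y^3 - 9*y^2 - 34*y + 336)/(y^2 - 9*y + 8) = (y^2 - y - 42)/(y - 1)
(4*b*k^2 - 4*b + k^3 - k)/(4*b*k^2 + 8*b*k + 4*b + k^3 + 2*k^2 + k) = (k - 1)/(k + 1)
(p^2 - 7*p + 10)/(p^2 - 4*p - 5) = (p - 2)/(p + 1)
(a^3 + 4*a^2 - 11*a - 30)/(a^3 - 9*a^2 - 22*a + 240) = (a^2 - a - 6)/(a^2 - 14*a + 48)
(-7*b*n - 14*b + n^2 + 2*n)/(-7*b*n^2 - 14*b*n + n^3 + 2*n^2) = 1/n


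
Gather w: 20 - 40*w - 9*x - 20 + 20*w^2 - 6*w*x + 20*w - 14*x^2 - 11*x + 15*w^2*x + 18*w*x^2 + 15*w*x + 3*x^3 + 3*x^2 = w^2*(15*x + 20) + w*(18*x^2 + 9*x - 20) + 3*x^3 - 11*x^2 - 20*x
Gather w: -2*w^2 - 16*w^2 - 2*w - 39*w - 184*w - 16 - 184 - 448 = -18*w^2 - 225*w - 648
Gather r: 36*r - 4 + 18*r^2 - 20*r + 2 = 18*r^2 + 16*r - 2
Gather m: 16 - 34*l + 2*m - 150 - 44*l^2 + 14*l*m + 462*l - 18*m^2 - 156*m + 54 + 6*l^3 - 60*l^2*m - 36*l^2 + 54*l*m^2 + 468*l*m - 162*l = 6*l^3 - 80*l^2 + 266*l + m^2*(54*l - 18) + m*(-60*l^2 + 482*l - 154) - 80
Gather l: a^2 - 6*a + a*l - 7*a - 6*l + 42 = a^2 - 13*a + l*(a - 6) + 42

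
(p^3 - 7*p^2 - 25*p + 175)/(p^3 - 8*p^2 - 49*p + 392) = (p^2 - 25)/(p^2 - p - 56)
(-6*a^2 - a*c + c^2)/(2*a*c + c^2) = (-3*a + c)/c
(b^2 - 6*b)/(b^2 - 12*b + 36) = b/(b - 6)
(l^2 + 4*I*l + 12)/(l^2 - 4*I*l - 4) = (l + 6*I)/(l - 2*I)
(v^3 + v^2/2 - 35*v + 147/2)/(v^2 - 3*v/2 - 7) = (v^2 + 4*v - 21)/(v + 2)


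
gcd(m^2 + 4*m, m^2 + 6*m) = m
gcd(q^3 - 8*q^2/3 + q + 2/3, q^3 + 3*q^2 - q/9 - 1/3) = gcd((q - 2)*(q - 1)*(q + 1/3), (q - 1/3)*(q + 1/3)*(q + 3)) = q + 1/3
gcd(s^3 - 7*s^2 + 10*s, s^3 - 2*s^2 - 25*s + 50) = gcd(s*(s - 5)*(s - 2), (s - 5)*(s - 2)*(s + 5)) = s^2 - 7*s + 10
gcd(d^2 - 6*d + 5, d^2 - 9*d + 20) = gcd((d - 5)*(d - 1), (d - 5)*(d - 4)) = d - 5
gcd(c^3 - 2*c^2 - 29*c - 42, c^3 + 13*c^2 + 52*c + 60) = c + 2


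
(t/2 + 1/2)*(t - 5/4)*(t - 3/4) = t^3/2 - t^2/2 - 17*t/32 + 15/32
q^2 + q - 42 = (q - 6)*(q + 7)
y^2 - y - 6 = (y - 3)*(y + 2)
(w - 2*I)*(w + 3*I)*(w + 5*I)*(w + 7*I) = w^4 + 13*I*w^3 - 41*w^2 + 37*I*w - 210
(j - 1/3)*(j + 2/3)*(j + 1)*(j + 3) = j^4 + 13*j^3/3 + 37*j^2/9 + j/9 - 2/3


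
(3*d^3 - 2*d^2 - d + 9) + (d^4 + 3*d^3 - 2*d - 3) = d^4 + 6*d^3 - 2*d^2 - 3*d + 6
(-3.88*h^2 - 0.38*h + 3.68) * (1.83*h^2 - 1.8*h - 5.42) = -7.1004*h^4 + 6.2886*h^3 + 28.448*h^2 - 4.5644*h - 19.9456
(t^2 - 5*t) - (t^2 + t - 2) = 2 - 6*t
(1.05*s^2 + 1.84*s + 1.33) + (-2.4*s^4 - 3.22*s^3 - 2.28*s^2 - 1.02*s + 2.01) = -2.4*s^4 - 3.22*s^3 - 1.23*s^2 + 0.82*s + 3.34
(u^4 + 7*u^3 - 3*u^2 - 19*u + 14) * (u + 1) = u^5 + 8*u^4 + 4*u^3 - 22*u^2 - 5*u + 14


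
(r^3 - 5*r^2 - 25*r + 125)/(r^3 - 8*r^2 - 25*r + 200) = (r - 5)/(r - 8)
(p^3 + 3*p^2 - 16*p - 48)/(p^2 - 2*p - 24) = (p^2 - p - 12)/(p - 6)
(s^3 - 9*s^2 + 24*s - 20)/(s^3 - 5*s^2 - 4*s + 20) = (s - 2)/(s + 2)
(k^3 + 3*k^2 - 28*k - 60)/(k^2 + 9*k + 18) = (k^2 - 3*k - 10)/(k + 3)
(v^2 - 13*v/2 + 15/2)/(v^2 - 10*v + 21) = (2*v^2 - 13*v + 15)/(2*(v^2 - 10*v + 21))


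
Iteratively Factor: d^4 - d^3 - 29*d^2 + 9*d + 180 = (d - 5)*(d^3 + 4*d^2 - 9*d - 36) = (d - 5)*(d + 4)*(d^2 - 9) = (d - 5)*(d + 3)*(d + 4)*(d - 3)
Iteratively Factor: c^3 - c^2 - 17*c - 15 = (c + 3)*(c^2 - 4*c - 5) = (c + 1)*(c + 3)*(c - 5)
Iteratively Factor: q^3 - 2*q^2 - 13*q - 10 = (q - 5)*(q^2 + 3*q + 2) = (q - 5)*(q + 1)*(q + 2)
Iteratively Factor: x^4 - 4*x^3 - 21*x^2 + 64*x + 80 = (x - 4)*(x^3 - 21*x - 20) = (x - 4)*(x + 1)*(x^2 - x - 20) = (x - 5)*(x - 4)*(x + 1)*(x + 4)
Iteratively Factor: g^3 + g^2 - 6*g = (g + 3)*(g^2 - 2*g) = (g - 2)*(g + 3)*(g)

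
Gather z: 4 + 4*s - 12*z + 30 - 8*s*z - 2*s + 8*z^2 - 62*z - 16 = 2*s + 8*z^2 + z*(-8*s - 74) + 18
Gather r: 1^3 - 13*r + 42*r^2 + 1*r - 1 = 42*r^2 - 12*r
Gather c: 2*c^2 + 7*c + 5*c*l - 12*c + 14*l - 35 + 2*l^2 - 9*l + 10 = 2*c^2 + c*(5*l - 5) + 2*l^2 + 5*l - 25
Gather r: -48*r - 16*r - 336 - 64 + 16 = -64*r - 384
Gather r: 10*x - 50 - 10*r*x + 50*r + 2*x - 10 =r*(50 - 10*x) + 12*x - 60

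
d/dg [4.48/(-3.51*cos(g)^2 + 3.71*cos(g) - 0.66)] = (16.6208 - 31.4496*cos(g))*sin(g)/(3.51*cos(g)^2 - 3.71*cos(g) + 0.66)^2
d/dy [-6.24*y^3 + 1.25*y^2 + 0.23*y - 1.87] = -18.72*y^2 + 2.5*y + 0.23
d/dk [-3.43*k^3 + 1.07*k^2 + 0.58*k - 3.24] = -10.29*k^2 + 2.14*k + 0.58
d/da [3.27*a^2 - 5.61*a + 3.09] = 6.54*a - 5.61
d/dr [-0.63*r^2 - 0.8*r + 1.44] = -1.26*r - 0.8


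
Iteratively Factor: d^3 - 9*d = (d + 3)*(d^2 - 3*d) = (d - 3)*(d + 3)*(d)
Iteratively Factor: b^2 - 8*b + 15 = (b - 3)*(b - 5)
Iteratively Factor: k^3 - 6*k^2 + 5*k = (k - 5)*(k^2 - k) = (k - 5)*(k - 1)*(k)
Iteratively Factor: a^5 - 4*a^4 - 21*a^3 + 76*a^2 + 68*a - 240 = (a - 5)*(a^4 + a^3 - 16*a^2 - 4*a + 48) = (a - 5)*(a + 4)*(a^3 - 3*a^2 - 4*a + 12) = (a - 5)*(a - 3)*(a + 4)*(a^2 - 4) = (a - 5)*(a - 3)*(a - 2)*(a + 4)*(a + 2)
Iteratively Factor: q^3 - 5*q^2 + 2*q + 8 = (q - 4)*(q^2 - q - 2) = (q - 4)*(q + 1)*(q - 2)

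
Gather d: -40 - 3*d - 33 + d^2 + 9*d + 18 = d^2 + 6*d - 55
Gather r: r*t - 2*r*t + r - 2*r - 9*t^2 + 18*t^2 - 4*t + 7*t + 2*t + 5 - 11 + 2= r*(-t - 1) + 9*t^2 + 5*t - 4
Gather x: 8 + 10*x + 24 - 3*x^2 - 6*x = -3*x^2 + 4*x + 32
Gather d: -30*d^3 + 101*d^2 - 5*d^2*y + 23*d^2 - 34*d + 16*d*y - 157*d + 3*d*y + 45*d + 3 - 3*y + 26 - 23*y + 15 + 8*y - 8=-30*d^3 + d^2*(124 - 5*y) + d*(19*y - 146) - 18*y + 36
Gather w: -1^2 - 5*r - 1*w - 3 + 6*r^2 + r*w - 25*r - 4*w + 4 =6*r^2 - 30*r + w*(r - 5)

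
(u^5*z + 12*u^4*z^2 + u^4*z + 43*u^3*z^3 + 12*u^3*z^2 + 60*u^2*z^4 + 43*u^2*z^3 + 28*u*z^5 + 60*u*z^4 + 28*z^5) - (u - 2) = u^5*z + 12*u^4*z^2 + u^4*z + 43*u^3*z^3 + 12*u^3*z^2 + 60*u^2*z^4 + 43*u^2*z^3 + 28*u*z^5 + 60*u*z^4 - u + 28*z^5 + 2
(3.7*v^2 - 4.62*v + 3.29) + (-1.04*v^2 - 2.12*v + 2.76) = 2.66*v^2 - 6.74*v + 6.05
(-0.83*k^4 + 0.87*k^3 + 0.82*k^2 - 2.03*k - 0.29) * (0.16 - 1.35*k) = 1.1205*k^5 - 1.3073*k^4 - 0.9678*k^3 + 2.8717*k^2 + 0.0667*k - 0.0464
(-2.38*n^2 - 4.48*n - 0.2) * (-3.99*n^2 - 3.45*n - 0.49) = 9.4962*n^4 + 26.0862*n^3 + 17.4202*n^2 + 2.8852*n + 0.098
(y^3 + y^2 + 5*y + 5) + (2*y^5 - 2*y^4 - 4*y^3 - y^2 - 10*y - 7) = 2*y^5 - 2*y^4 - 3*y^3 - 5*y - 2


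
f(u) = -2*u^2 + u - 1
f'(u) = 1 - 4*u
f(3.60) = -23.32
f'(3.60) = -13.40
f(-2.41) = -15.03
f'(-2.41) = 10.64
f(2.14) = -8.02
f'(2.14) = -7.56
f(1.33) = -3.21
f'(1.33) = -4.32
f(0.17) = -0.89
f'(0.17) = 0.32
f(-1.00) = -4.00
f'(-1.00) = 5.00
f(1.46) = -3.80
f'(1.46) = -4.84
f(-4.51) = -46.19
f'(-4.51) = 19.04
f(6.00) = -67.00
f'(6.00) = -23.00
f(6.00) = -67.00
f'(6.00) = -23.00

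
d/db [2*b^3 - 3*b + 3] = 6*b^2 - 3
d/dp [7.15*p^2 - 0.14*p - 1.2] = 14.3*p - 0.14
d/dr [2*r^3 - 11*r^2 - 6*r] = 6*r^2 - 22*r - 6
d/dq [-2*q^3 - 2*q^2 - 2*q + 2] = -6*q^2 - 4*q - 2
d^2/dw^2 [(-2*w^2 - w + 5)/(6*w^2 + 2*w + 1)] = 4*(-6*w^3 + 288*w^2 + 99*w - 5)/(216*w^6 + 216*w^5 + 180*w^4 + 80*w^3 + 30*w^2 + 6*w + 1)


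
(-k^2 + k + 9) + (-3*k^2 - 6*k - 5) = -4*k^2 - 5*k + 4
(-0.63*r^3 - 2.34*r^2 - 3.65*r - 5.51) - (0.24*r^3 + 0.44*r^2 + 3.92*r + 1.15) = -0.87*r^3 - 2.78*r^2 - 7.57*r - 6.66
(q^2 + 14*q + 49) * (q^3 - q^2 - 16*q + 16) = q^5 + 13*q^4 + 19*q^3 - 257*q^2 - 560*q + 784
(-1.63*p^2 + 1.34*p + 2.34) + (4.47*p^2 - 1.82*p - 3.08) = 2.84*p^2 - 0.48*p - 0.74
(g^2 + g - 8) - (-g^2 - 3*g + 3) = 2*g^2 + 4*g - 11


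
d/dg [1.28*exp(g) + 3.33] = 1.28*exp(g)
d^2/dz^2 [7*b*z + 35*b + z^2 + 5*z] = 2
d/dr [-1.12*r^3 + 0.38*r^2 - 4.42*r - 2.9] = -3.36*r^2 + 0.76*r - 4.42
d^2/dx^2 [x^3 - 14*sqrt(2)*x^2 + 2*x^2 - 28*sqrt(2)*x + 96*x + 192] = 6*x - 28*sqrt(2) + 4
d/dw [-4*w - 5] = -4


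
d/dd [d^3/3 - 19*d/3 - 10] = d^2 - 19/3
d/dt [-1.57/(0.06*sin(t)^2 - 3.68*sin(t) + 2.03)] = (0.1884*sin(t) - 5.7776)*cos(t)/(0.06*sin(t)^2 - 3.68*sin(t) + 2.03)^2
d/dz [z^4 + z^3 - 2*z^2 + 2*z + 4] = 4*z^3 + 3*z^2 - 4*z + 2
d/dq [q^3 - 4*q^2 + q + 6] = 3*q^2 - 8*q + 1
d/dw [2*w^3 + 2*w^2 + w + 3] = 6*w^2 + 4*w + 1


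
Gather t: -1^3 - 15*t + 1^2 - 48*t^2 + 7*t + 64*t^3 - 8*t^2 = 64*t^3 - 56*t^2 - 8*t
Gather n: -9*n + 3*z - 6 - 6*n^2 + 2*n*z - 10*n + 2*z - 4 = -6*n^2 + n*(2*z - 19) + 5*z - 10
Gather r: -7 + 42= 35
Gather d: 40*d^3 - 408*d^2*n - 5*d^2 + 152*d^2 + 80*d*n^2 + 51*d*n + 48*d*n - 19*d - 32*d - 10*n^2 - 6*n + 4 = 40*d^3 + d^2*(147 - 408*n) + d*(80*n^2 + 99*n - 51) - 10*n^2 - 6*n + 4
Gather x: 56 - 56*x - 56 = -56*x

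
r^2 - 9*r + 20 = (r - 5)*(r - 4)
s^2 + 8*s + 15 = (s + 3)*(s + 5)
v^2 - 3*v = v*(v - 3)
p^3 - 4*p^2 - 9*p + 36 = (p - 4)*(p - 3)*(p + 3)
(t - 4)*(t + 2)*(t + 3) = t^3 + t^2 - 14*t - 24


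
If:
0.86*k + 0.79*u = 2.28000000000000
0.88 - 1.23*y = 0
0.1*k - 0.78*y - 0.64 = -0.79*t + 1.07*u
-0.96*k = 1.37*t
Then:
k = 6.03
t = -4.22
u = -3.67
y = 0.72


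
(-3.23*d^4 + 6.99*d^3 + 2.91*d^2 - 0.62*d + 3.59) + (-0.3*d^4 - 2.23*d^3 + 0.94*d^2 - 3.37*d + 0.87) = -3.53*d^4 + 4.76*d^3 + 3.85*d^2 - 3.99*d + 4.46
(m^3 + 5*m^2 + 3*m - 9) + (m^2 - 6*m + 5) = m^3 + 6*m^2 - 3*m - 4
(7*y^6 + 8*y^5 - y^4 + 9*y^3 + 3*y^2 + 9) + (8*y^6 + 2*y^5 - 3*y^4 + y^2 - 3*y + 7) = 15*y^6 + 10*y^5 - 4*y^4 + 9*y^3 + 4*y^2 - 3*y + 16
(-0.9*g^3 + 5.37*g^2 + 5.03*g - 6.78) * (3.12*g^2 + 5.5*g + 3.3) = -2.808*g^5 + 11.8044*g^4 + 42.2586*g^3 + 24.2324*g^2 - 20.691*g - 22.374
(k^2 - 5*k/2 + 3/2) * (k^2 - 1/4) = k^4 - 5*k^3/2 + 5*k^2/4 + 5*k/8 - 3/8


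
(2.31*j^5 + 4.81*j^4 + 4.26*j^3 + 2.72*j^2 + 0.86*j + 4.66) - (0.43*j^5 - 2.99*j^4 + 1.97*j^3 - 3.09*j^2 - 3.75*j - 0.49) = 1.88*j^5 + 7.8*j^4 + 2.29*j^3 + 5.81*j^2 + 4.61*j + 5.15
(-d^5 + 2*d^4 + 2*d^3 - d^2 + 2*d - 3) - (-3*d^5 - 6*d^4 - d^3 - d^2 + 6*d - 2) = 2*d^5 + 8*d^4 + 3*d^3 - 4*d - 1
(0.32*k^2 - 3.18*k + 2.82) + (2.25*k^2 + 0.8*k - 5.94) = 2.57*k^2 - 2.38*k - 3.12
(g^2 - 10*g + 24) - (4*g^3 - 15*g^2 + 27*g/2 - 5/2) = -4*g^3 + 16*g^2 - 47*g/2 + 53/2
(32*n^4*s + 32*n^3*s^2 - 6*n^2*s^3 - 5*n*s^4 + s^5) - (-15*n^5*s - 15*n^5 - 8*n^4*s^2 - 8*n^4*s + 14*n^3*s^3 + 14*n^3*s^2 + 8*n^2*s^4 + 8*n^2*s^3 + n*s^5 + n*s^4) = 15*n^5*s + 15*n^5 + 8*n^4*s^2 + 40*n^4*s - 14*n^3*s^3 + 18*n^3*s^2 - 8*n^2*s^4 - 14*n^2*s^3 - n*s^5 - 6*n*s^4 + s^5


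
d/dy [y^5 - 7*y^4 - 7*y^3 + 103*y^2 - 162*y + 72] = 5*y^4 - 28*y^3 - 21*y^2 + 206*y - 162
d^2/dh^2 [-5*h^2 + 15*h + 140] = -10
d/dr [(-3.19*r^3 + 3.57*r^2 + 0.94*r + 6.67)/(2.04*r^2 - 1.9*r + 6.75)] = (-6.5076*r^4 + 12.122*r^3 - 73.2981*r^2 + 20.9814*r + 19.018)/(4.1616*r^4 - 7.752*r^3 + 31.15*r^2 - 25.65*r + 45.5625)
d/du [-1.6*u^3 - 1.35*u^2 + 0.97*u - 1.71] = -4.8*u^2 - 2.7*u + 0.97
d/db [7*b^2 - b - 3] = 14*b - 1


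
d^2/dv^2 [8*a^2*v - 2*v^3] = -12*v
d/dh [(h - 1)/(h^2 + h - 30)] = (h^2 + h - (h - 1)*(2*h + 1) - 30)/(h^2 + h - 30)^2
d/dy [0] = 0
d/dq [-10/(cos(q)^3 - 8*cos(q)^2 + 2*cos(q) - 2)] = 10*(-3*cos(q)^2 + 16*cos(q) - 2)*sin(q)/(cos(q)^3 - 8*cos(q)^2 + 2*cos(q) - 2)^2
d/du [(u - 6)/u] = 6/u^2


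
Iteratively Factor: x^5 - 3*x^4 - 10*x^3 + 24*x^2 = (x)*(x^4 - 3*x^3 - 10*x^2 + 24*x) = x^2*(x^3 - 3*x^2 - 10*x + 24) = x^2*(x - 2)*(x^2 - x - 12) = x^2*(x - 4)*(x - 2)*(x + 3)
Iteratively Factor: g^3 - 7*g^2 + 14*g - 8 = (g - 1)*(g^2 - 6*g + 8) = (g - 4)*(g - 1)*(g - 2)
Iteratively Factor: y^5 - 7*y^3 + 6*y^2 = (y - 1)*(y^4 + y^3 - 6*y^2) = (y - 1)*(y + 3)*(y^3 - 2*y^2) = y*(y - 1)*(y + 3)*(y^2 - 2*y) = y*(y - 2)*(y - 1)*(y + 3)*(y)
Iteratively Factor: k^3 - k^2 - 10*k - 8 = (k + 1)*(k^2 - 2*k - 8) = (k - 4)*(k + 1)*(k + 2)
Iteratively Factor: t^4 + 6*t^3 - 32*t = (t - 2)*(t^3 + 8*t^2 + 16*t) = (t - 2)*(t + 4)*(t^2 + 4*t) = t*(t - 2)*(t + 4)*(t + 4)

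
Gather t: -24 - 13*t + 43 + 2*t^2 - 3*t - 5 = 2*t^2 - 16*t + 14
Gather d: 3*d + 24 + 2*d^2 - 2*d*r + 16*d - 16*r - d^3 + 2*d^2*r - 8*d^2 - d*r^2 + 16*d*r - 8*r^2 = -d^3 + d^2*(2*r - 6) + d*(-r^2 + 14*r + 19) - 8*r^2 - 16*r + 24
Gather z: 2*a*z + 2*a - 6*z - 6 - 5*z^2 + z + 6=2*a - 5*z^2 + z*(2*a - 5)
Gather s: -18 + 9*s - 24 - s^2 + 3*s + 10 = -s^2 + 12*s - 32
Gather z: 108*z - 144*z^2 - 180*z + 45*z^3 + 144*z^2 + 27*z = 45*z^3 - 45*z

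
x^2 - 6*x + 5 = (x - 5)*(x - 1)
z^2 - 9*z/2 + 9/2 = (z - 3)*(z - 3/2)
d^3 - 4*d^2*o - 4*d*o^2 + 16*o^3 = (d - 4*o)*(d - 2*o)*(d + 2*o)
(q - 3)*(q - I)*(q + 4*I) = q^3 - 3*q^2 + 3*I*q^2 + 4*q - 9*I*q - 12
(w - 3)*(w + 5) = w^2 + 2*w - 15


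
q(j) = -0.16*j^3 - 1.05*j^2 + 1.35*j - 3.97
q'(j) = -0.48*j^2 - 2.1*j + 1.35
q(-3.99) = -15.91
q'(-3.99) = 2.09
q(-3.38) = -14.35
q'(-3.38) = 2.96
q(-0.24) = -4.35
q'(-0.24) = 1.83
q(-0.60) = -5.12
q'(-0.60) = 2.44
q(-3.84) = -15.58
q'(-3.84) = 2.34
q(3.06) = -14.26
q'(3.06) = -9.57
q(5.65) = -58.72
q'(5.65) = -25.84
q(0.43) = -3.60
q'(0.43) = 0.36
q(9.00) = -193.51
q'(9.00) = -56.43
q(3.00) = -13.69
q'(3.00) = -9.27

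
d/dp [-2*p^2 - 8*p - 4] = -4*p - 8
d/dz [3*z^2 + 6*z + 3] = 6*z + 6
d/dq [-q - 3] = -1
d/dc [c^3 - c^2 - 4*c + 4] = 3*c^2 - 2*c - 4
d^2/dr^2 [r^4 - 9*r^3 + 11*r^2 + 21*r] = 12*r^2 - 54*r + 22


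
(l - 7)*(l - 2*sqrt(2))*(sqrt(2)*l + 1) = sqrt(2)*l^3 - 7*sqrt(2)*l^2 - 3*l^2 - 2*sqrt(2)*l + 21*l + 14*sqrt(2)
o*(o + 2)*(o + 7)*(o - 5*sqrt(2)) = o^4 - 5*sqrt(2)*o^3 + 9*o^3 - 45*sqrt(2)*o^2 + 14*o^2 - 70*sqrt(2)*o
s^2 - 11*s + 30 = (s - 6)*(s - 5)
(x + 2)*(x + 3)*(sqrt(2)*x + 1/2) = sqrt(2)*x^3 + x^2/2 + 5*sqrt(2)*x^2 + 5*x/2 + 6*sqrt(2)*x + 3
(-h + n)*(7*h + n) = -7*h^2 + 6*h*n + n^2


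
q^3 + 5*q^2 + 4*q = q*(q + 1)*(q + 4)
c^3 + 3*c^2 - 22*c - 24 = (c - 4)*(c + 1)*(c + 6)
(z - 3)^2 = z^2 - 6*z + 9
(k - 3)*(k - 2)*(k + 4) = k^3 - k^2 - 14*k + 24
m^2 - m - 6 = (m - 3)*(m + 2)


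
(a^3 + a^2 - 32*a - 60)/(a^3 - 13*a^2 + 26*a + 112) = (a^2 - a - 30)/(a^2 - 15*a + 56)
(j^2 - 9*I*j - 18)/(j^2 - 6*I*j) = (j - 3*I)/j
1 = 1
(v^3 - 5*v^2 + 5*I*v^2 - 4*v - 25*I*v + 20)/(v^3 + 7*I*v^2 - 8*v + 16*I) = (v^2 + v*(-5 + I) - 5*I)/(v^2 + 3*I*v + 4)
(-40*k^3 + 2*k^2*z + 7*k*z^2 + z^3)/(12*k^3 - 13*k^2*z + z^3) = (-10*k^2 + 3*k*z + z^2)/(3*k^2 - 4*k*z + z^2)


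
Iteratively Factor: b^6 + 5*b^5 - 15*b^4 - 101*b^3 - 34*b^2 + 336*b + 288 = (b + 3)*(b^5 + 2*b^4 - 21*b^3 - 38*b^2 + 80*b + 96) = (b - 4)*(b + 3)*(b^4 + 6*b^3 + 3*b^2 - 26*b - 24) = (b - 4)*(b + 1)*(b + 3)*(b^3 + 5*b^2 - 2*b - 24) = (b - 4)*(b + 1)*(b + 3)*(b + 4)*(b^2 + b - 6) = (b - 4)*(b - 2)*(b + 1)*(b + 3)*(b + 4)*(b + 3)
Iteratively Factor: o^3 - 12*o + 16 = (o + 4)*(o^2 - 4*o + 4) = (o - 2)*(o + 4)*(o - 2)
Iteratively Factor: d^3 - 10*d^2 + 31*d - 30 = (d - 3)*(d^2 - 7*d + 10) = (d - 3)*(d - 2)*(d - 5)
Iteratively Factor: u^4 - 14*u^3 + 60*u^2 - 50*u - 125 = (u - 5)*(u^3 - 9*u^2 + 15*u + 25) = (u - 5)^2*(u^2 - 4*u - 5) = (u - 5)^2*(u + 1)*(u - 5)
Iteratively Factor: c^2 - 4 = (c - 2)*(c + 2)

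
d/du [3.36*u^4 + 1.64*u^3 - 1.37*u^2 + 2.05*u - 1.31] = 13.44*u^3 + 4.92*u^2 - 2.74*u + 2.05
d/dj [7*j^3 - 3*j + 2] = 21*j^2 - 3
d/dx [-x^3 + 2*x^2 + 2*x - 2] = -3*x^2 + 4*x + 2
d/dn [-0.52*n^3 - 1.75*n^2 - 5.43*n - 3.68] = -1.56*n^2 - 3.5*n - 5.43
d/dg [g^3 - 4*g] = 3*g^2 - 4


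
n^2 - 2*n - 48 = (n - 8)*(n + 6)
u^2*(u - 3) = u^3 - 3*u^2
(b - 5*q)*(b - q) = b^2 - 6*b*q + 5*q^2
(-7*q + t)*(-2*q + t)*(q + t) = 14*q^3 + 5*q^2*t - 8*q*t^2 + t^3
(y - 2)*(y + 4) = y^2 + 2*y - 8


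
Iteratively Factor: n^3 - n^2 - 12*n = (n)*(n^2 - n - 12) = n*(n + 3)*(n - 4)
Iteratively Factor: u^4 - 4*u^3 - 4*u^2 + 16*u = (u - 2)*(u^3 - 2*u^2 - 8*u) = (u - 4)*(u - 2)*(u^2 + 2*u) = u*(u - 4)*(u - 2)*(u + 2)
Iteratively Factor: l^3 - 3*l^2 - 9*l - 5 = (l - 5)*(l^2 + 2*l + 1) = (l - 5)*(l + 1)*(l + 1)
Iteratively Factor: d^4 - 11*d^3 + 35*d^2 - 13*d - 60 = (d + 1)*(d^3 - 12*d^2 + 47*d - 60) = (d - 4)*(d + 1)*(d^2 - 8*d + 15) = (d - 4)*(d - 3)*(d + 1)*(d - 5)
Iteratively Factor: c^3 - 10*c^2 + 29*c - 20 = (c - 5)*(c^2 - 5*c + 4) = (c - 5)*(c - 1)*(c - 4)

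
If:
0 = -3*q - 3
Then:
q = -1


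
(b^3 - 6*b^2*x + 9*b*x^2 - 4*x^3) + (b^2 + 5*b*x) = b^3 - 6*b^2*x + b^2 + 9*b*x^2 + 5*b*x - 4*x^3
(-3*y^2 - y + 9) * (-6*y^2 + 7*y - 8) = 18*y^4 - 15*y^3 - 37*y^2 + 71*y - 72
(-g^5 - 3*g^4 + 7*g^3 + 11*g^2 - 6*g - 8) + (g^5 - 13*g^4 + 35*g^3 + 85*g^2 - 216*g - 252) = -16*g^4 + 42*g^3 + 96*g^2 - 222*g - 260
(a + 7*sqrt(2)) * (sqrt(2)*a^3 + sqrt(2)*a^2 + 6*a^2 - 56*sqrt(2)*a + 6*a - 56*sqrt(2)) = sqrt(2)*a^4 + sqrt(2)*a^3 + 20*a^3 - 14*sqrt(2)*a^2 + 20*a^2 - 784*a - 14*sqrt(2)*a - 784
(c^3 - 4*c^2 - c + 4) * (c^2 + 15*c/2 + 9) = c^5 + 7*c^4/2 - 22*c^3 - 79*c^2/2 + 21*c + 36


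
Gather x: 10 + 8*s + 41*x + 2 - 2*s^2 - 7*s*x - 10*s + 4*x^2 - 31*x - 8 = -2*s^2 - 2*s + 4*x^2 + x*(10 - 7*s) + 4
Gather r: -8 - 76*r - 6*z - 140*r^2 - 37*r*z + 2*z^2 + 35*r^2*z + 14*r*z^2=r^2*(35*z - 140) + r*(14*z^2 - 37*z - 76) + 2*z^2 - 6*z - 8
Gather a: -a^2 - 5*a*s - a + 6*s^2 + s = -a^2 + a*(-5*s - 1) + 6*s^2 + s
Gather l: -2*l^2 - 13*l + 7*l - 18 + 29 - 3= -2*l^2 - 6*l + 8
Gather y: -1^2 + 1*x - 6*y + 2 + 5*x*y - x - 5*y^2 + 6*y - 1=5*x*y - 5*y^2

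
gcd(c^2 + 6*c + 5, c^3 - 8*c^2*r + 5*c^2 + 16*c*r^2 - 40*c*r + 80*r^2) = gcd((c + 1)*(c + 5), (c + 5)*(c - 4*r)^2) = c + 5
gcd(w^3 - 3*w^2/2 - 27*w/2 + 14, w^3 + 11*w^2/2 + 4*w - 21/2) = w^2 + 5*w/2 - 7/2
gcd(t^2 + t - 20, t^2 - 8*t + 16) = t - 4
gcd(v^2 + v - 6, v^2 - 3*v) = 1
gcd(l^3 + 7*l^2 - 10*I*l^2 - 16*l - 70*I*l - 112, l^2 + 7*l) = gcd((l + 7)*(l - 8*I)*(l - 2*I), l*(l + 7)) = l + 7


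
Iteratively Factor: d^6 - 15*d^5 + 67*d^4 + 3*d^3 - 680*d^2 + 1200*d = (d)*(d^5 - 15*d^4 + 67*d^3 + 3*d^2 - 680*d + 1200) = d*(d - 4)*(d^4 - 11*d^3 + 23*d^2 + 95*d - 300) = d*(d - 5)*(d - 4)*(d^3 - 6*d^2 - 7*d + 60) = d*(d - 5)*(d - 4)*(d + 3)*(d^2 - 9*d + 20) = d*(d - 5)^2*(d - 4)*(d + 3)*(d - 4)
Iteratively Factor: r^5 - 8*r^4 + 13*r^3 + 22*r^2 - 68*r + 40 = (r - 5)*(r^4 - 3*r^3 - 2*r^2 + 12*r - 8) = (r - 5)*(r - 1)*(r^3 - 2*r^2 - 4*r + 8) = (r - 5)*(r - 2)*(r - 1)*(r^2 - 4) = (r - 5)*(r - 2)^2*(r - 1)*(r + 2)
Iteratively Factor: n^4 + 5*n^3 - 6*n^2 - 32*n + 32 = (n - 2)*(n^3 + 7*n^2 + 8*n - 16) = (n - 2)*(n + 4)*(n^2 + 3*n - 4) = (n - 2)*(n - 1)*(n + 4)*(n + 4)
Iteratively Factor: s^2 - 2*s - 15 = (s + 3)*(s - 5)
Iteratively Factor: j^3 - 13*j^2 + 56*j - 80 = (j - 4)*(j^2 - 9*j + 20) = (j - 5)*(j - 4)*(j - 4)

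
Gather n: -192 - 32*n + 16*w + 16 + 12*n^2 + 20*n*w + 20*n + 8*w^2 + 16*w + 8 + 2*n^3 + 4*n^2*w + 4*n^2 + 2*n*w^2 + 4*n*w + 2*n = 2*n^3 + n^2*(4*w + 16) + n*(2*w^2 + 24*w - 10) + 8*w^2 + 32*w - 168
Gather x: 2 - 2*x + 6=8 - 2*x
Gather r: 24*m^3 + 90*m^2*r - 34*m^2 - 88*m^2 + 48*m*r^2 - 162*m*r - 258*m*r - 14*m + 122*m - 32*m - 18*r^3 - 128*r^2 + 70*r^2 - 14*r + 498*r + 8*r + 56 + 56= 24*m^3 - 122*m^2 + 76*m - 18*r^3 + r^2*(48*m - 58) + r*(90*m^2 - 420*m + 492) + 112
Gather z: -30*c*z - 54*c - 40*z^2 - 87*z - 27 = -54*c - 40*z^2 + z*(-30*c - 87) - 27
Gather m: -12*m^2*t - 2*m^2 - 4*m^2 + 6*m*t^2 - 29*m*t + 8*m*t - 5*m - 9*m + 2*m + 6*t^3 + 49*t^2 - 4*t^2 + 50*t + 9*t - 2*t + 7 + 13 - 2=m^2*(-12*t - 6) + m*(6*t^2 - 21*t - 12) + 6*t^3 + 45*t^2 + 57*t + 18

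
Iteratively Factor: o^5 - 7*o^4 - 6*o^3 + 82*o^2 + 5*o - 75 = (o - 5)*(o^4 - 2*o^3 - 16*o^2 + 2*o + 15) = (o - 5)^2*(o^3 + 3*o^2 - o - 3) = (o - 5)^2*(o + 3)*(o^2 - 1) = (o - 5)^2*(o - 1)*(o + 3)*(o + 1)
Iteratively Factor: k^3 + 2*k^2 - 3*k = (k - 1)*(k^2 + 3*k) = k*(k - 1)*(k + 3)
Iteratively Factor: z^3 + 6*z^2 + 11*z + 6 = (z + 3)*(z^2 + 3*z + 2) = (z + 1)*(z + 3)*(z + 2)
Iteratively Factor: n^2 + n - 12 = (n - 3)*(n + 4)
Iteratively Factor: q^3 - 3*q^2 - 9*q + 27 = (q + 3)*(q^2 - 6*q + 9) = (q - 3)*(q + 3)*(q - 3)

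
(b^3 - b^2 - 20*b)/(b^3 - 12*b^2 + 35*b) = (b + 4)/(b - 7)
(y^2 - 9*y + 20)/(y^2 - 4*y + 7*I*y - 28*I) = (y - 5)/(y + 7*I)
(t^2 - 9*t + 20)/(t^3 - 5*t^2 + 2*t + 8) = (t - 5)/(t^2 - t - 2)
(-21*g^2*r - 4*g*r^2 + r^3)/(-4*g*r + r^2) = (21*g^2 + 4*g*r - r^2)/(4*g - r)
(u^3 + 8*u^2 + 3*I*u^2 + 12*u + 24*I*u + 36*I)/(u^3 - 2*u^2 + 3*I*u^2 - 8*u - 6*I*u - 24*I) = (u + 6)/(u - 4)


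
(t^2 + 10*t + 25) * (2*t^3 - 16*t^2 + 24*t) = 2*t^5 + 4*t^4 - 86*t^3 - 160*t^2 + 600*t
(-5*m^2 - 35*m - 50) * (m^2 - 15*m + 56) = -5*m^4 + 40*m^3 + 195*m^2 - 1210*m - 2800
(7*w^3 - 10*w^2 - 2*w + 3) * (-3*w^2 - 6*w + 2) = -21*w^5 - 12*w^4 + 80*w^3 - 17*w^2 - 22*w + 6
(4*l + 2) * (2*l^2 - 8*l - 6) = 8*l^3 - 28*l^2 - 40*l - 12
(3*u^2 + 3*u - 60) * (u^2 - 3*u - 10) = 3*u^4 - 6*u^3 - 99*u^2 + 150*u + 600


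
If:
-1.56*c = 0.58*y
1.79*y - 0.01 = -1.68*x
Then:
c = -0.371794871794872*y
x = 0.00595238095238095 - 1.06547619047619*y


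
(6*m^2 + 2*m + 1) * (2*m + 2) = 12*m^3 + 16*m^2 + 6*m + 2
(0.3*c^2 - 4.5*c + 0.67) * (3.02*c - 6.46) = 0.906*c^3 - 15.528*c^2 + 31.0934*c - 4.3282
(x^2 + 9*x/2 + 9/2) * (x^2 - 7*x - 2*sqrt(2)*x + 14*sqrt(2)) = x^4 - 2*sqrt(2)*x^3 - 5*x^3/2 - 27*x^2 + 5*sqrt(2)*x^2 - 63*x/2 + 54*sqrt(2)*x + 63*sqrt(2)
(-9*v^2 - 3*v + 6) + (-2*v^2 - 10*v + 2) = -11*v^2 - 13*v + 8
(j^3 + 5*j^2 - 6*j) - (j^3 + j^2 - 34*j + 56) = 4*j^2 + 28*j - 56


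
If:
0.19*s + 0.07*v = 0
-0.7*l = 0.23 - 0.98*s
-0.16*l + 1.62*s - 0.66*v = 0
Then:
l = -0.35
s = -0.02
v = 0.04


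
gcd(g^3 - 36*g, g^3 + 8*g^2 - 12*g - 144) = g + 6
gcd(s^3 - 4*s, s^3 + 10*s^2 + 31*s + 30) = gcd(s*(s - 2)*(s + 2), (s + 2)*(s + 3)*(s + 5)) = s + 2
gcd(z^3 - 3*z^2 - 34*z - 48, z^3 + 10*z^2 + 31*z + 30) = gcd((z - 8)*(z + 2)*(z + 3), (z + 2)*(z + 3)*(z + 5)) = z^2 + 5*z + 6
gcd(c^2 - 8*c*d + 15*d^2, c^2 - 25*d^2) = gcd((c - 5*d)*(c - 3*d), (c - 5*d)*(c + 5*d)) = c - 5*d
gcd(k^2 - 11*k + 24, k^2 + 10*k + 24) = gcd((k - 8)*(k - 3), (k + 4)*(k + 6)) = 1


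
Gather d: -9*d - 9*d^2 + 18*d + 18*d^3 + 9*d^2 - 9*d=18*d^3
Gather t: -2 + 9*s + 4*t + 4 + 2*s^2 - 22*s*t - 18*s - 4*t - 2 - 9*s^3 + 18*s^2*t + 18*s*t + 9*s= -9*s^3 + 2*s^2 + t*(18*s^2 - 4*s)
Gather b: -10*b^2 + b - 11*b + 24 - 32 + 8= -10*b^2 - 10*b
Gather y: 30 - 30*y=30 - 30*y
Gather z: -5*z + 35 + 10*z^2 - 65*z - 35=10*z^2 - 70*z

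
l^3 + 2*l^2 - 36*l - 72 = (l - 6)*(l + 2)*(l + 6)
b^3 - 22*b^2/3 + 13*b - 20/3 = (b - 5)*(b - 4/3)*(b - 1)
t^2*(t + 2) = t^3 + 2*t^2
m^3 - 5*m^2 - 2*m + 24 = (m - 4)*(m - 3)*(m + 2)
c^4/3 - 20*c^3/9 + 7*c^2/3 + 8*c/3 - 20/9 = (c/3 + 1/3)*(c - 5)*(c - 2)*(c - 2/3)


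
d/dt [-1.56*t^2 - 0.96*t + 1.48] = -3.12*t - 0.96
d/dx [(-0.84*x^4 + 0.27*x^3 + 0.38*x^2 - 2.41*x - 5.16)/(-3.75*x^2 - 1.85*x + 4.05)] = (6.3*x^5 + 3.6495*x^4 - 14.607*x^3 - 6.46*x^2 - 35.622*x - 19.3065)/(14.0625*x^4 + 13.875*x^3 - 26.9525*x^2 - 14.985*x + 16.4025)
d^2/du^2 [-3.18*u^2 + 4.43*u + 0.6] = -6.36000000000000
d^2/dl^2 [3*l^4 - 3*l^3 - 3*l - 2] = 18*l*(2*l - 1)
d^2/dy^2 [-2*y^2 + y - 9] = -4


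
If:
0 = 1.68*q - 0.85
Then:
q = 0.51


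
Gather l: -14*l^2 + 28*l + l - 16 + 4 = -14*l^2 + 29*l - 12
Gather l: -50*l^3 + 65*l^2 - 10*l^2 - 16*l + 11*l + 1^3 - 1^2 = -50*l^3 + 55*l^2 - 5*l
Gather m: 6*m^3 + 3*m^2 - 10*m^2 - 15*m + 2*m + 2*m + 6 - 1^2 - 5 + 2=6*m^3 - 7*m^2 - 11*m + 2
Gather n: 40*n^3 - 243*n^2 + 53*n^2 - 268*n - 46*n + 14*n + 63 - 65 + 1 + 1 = 40*n^3 - 190*n^2 - 300*n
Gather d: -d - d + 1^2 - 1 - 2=-2*d - 2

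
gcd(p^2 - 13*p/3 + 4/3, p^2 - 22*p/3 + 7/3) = p - 1/3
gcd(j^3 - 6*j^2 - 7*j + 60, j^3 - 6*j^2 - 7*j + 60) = j^3 - 6*j^2 - 7*j + 60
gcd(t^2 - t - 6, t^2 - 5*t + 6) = t - 3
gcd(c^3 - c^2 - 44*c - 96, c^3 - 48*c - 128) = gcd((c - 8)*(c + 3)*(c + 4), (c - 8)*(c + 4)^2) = c^2 - 4*c - 32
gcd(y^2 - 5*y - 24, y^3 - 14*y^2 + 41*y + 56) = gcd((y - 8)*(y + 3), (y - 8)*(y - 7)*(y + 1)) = y - 8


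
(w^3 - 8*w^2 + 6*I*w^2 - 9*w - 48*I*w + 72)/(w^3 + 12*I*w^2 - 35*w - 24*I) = (w^2 + w*(-8 + 3*I) - 24*I)/(w^2 + 9*I*w - 8)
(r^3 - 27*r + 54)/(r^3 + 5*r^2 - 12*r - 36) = (r - 3)/(r + 2)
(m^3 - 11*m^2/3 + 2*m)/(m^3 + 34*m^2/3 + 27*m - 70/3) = m*(m - 3)/(m^2 + 12*m + 35)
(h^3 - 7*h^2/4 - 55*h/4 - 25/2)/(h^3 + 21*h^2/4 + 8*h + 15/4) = (h^2 - 3*h - 10)/(h^2 + 4*h + 3)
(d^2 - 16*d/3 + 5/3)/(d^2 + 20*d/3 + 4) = (3*d^2 - 16*d + 5)/(3*d^2 + 20*d + 12)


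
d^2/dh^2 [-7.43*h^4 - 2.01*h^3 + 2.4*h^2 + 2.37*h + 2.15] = -89.16*h^2 - 12.06*h + 4.8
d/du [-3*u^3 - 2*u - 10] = -9*u^2 - 2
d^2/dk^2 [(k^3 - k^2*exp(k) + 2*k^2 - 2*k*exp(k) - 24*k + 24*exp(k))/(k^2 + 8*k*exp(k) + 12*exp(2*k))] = (2*(2*(4*k*exp(k) + k + 12*exp(2*k) + 4*exp(k))*(k^2*exp(k) - 3*k^2 + 4*k*exp(k) - 4*k - 22*exp(k) + 24) - (4*k*exp(k) + 24*exp(2*k) + 8*exp(k) + 1)*(k^3 - k^2*exp(k) + 2*k^2 - 2*k*exp(k) - 24*k + 24*exp(k)))*(k^2 + 8*k*exp(k) + 12*exp(2*k)) + (k^2 + 8*k*exp(k) + 12*exp(2*k))^2*(-k^2*exp(k) - 6*k*exp(k) + 6*k + 18*exp(k) + 4) + 8*(4*k*exp(k) + k + 12*exp(2*k) + 4*exp(k))^2*(k^3 - k^2*exp(k) + 2*k^2 - 2*k*exp(k) - 24*k + 24*exp(k)))/(k^2 + 8*k*exp(k) + 12*exp(2*k))^3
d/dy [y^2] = 2*y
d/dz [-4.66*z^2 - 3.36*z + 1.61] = -9.32*z - 3.36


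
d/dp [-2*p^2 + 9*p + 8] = 9 - 4*p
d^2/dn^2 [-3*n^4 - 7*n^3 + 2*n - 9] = 6*n*(-6*n - 7)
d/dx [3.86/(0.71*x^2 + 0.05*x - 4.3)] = (-5.4812*x - 0.193)/(0.71*x^2 + 0.05*x - 4.3)^2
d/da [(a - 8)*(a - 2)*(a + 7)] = 3*a^2 - 6*a - 54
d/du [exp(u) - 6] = exp(u)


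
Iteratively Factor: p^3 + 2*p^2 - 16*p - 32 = (p - 4)*(p^2 + 6*p + 8) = (p - 4)*(p + 2)*(p + 4)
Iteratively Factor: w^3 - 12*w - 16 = (w + 2)*(w^2 - 2*w - 8) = (w + 2)^2*(w - 4)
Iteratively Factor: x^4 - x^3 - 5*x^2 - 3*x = (x + 1)*(x^3 - 2*x^2 - 3*x) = (x - 3)*(x + 1)*(x^2 + x) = (x - 3)*(x + 1)^2*(x)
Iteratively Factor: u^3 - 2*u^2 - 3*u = (u)*(u^2 - 2*u - 3) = u*(u - 3)*(u + 1)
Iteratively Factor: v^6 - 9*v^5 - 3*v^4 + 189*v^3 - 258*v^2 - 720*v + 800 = (v + 2)*(v^5 - 11*v^4 + 19*v^3 + 151*v^2 - 560*v + 400) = (v - 1)*(v + 2)*(v^4 - 10*v^3 + 9*v^2 + 160*v - 400) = (v - 5)*(v - 1)*(v + 2)*(v^3 - 5*v^2 - 16*v + 80) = (v - 5)^2*(v - 1)*(v + 2)*(v^2 - 16) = (v - 5)^2*(v - 1)*(v + 2)*(v + 4)*(v - 4)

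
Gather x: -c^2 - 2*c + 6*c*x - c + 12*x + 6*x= -c^2 - 3*c + x*(6*c + 18)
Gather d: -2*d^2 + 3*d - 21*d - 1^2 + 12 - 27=-2*d^2 - 18*d - 16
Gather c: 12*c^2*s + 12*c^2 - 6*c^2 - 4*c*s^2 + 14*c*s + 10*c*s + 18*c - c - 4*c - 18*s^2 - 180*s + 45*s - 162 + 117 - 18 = c^2*(12*s + 6) + c*(-4*s^2 + 24*s + 13) - 18*s^2 - 135*s - 63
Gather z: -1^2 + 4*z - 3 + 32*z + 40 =36*z + 36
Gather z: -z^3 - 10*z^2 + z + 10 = -z^3 - 10*z^2 + z + 10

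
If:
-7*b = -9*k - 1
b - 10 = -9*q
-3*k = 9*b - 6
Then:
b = 19/34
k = 11/34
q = 107/102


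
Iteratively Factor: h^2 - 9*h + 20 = (h - 4)*(h - 5)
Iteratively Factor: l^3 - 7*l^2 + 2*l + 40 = (l + 2)*(l^2 - 9*l + 20) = (l - 5)*(l + 2)*(l - 4)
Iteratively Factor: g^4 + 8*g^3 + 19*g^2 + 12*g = (g + 3)*(g^3 + 5*g^2 + 4*g) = g*(g + 3)*(g^2 + 5*g + 4) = g*(g + 1)*(g + 3)*(g + 4)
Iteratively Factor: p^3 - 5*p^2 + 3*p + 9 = (p - 3)*(p^2 - 2*p - 3) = (p - 3)*(p + 1)*(p - 3)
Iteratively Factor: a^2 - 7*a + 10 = (a - 2)*(a - 5)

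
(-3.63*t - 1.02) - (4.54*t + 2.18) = -8.17*t - 3.2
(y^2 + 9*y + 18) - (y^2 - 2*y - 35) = 11*y + 53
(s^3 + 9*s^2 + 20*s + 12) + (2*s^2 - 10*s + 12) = s^3 + 11*s^2 + 10*s + 24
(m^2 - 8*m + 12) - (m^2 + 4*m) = 12 - 12*m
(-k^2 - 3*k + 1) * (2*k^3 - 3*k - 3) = -2*k^5 - 6*k^4 + 5*k^3 + 12*k^2 + 6*k - 3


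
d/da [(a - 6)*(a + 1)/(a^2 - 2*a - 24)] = 3/(a^2 + 8*a + 16)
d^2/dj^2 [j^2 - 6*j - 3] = 2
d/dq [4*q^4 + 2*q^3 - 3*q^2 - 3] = 2*q*(8*q^2 + 3*q - 3)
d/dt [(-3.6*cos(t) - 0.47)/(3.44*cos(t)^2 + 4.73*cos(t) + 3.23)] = (-12.384*cos(t)^2 - 3.2336*cos(t) + 9.4049)*sin(t)/(11.8336*cos(t)^4 + 32.5424*cos(t)^3 + 44.5953*cos(t)^2 + 30.5558*cos(t) + 10.4329)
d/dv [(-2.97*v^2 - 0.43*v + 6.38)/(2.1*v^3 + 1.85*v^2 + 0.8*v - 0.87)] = (6.237*v^4 + 1.806*v^3 - 41.7745*v^2 - 18.4382*v - 4.7299)/(4.41*v^6 + 7.77*v^5 + 6.7825*v^4 - 0.694*v^3 - 2.579*v^2 - 1.392*v + 0.7569)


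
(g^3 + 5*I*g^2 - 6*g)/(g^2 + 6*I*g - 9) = g*(g + 2*I)/(g + 3*I)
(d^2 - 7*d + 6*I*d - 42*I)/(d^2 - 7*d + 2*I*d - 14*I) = (d + 6*I)/(d + 2*I)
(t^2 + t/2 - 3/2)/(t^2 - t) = (t + 3/2)/t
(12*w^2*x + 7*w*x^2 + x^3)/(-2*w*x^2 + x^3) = (12*w^2 + 7*w*x + x^2)/(x*(-2*w + x))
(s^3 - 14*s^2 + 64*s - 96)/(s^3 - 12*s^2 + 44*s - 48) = (s - 4)/(s - 2)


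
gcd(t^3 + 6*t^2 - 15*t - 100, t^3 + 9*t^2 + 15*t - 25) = t^2 + 10*t + 25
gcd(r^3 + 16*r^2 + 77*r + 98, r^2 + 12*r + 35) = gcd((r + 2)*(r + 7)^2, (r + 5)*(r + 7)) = r + 7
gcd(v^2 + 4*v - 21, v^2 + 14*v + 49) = v + 7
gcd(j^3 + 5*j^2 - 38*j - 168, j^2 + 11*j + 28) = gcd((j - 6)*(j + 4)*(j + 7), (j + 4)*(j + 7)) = j^2 + 11*j + 28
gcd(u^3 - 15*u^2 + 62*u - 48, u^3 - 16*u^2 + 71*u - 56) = u^2 - 9*u + 8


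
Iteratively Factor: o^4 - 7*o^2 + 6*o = (o - 1)*(o^3 + o^2 - 6*o) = (o - 1)*(o + 3)*(o^2 - 2*o) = (o - 2)*(o - 1)*(o + 3)*(o)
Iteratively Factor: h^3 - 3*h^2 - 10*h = (h + 2)*(h^2 - 5*h) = h*(h + 2)*(h - 5)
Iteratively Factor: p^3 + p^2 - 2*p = (p)*(p^2 + p - 2) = p*(p - 1)*(p + 2)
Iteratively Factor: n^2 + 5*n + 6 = (n + 2)*(n + 3)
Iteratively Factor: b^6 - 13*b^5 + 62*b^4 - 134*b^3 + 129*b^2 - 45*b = (b - 5)*(b^5 - 8*b^4 + 22*b^3 - 24*b^2 + 9*b) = (b - 5)*(b - 3)*(b^4 - 5*b^3 + 7*b^2 - 3*b) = (b - 5)*(b - 3)*(b - 1)*(b^3 - 4*b^2 + 3*b) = (b - 5)*(b - 3)^2*(b - 1)*(b^2 - b) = b*(b - 5)*(b - 3)^2*(b - 1)*(b - 1)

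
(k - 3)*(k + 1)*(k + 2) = k^3 - 7*k - 6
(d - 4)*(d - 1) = d^2 - 5*d + 4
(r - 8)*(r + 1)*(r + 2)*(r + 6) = r^4 + r^3 - 52*r^2 - 148*r - 96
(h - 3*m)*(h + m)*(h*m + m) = h^3*m - 2*h^2*m^2 + h^2*m - 3*h*m^3 - 2*h*m^2 - 3*m^3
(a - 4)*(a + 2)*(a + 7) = a^3 + 5*a^2 - 22*a - 56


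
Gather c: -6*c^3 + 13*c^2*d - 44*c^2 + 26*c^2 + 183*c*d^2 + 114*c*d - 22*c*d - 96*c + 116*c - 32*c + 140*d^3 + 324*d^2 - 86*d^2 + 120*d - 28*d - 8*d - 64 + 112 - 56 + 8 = -6*c^3 + c^2*(13*d - 18) + c*(183*d^2 + 92*d - 12) + 140*d^3 + 238*d^2 + 84*d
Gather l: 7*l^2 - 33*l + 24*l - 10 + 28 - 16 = 7*l^2 - 9*l + 2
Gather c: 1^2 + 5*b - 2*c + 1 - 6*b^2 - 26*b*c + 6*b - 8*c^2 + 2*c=-6*b^2 - 26*b*c + 11*b - 8*c^2 + 2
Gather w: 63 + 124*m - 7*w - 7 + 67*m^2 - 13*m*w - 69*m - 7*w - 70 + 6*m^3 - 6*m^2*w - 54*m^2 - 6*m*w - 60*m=6*m^3 + 13*m^2 - 5*m + w*(-6*m^2 - 19*m - 14) - 14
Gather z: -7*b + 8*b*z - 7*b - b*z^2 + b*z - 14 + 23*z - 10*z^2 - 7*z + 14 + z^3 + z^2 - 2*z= -14*b + z^3 + z^2*(-b - 9) + z*(9*b + 14)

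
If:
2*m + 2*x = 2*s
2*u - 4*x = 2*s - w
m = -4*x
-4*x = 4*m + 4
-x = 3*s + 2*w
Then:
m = -4/3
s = -1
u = -1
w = 4/3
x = 1/3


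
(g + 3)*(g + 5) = g^2 + 8*g + 15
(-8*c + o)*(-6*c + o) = 48*c^2 - 14*c*o + o^2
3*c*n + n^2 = n*(3*c + n)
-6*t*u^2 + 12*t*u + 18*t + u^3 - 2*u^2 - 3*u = (-6*t + u)*(u - 3)*(u + 1)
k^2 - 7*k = k*(k - 7)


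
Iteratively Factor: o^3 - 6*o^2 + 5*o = (o - 5)*(o^2 - o) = o*(o - 5)*(o - 1)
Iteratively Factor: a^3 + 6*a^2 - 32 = (a + 4)*(a^2 + 2*a - 8) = (a - 2)*(a + 4)*(a + 4)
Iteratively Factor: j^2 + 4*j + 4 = (j + 2)*(j + 2)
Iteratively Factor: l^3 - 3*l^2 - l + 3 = (l - 1)*(l^2 - 2*l - 3) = (l - 3)*(l - 1)*(l + 1)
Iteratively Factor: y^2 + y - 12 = (y + 4)*(y - 3)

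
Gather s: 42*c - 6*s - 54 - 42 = 42*c - 6*s - 96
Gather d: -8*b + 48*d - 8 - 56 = -8*b + 48*d - 64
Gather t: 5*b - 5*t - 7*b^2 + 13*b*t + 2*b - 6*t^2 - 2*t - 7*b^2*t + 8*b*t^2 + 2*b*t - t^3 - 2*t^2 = -7*b^2 + 7*b - t^3 + t^2*(8*b - 8) + t*(-7*b^2 + 15*b - 7)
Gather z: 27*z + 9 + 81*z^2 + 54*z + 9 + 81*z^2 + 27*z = 162*z^2 + 108*z + 18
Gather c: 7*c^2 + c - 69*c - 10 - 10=7*c^2 - 68*c - 20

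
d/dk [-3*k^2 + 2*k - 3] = 2 - 6*k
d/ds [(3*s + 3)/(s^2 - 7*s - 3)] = 3*(-s^2 - 2*s + 4)/(s^4 - 14*s^3 + 43*s^2 + 42*s + 9)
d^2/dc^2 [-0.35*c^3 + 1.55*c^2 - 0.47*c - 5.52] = 3.1 - 2.1*c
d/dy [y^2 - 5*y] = 2*y - 5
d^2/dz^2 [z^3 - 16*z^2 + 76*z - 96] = 6*z - 32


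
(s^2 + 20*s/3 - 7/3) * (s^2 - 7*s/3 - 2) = s^4 + 13*s^3/3 - 179*s^2/9 - 71*s/9 + 14/3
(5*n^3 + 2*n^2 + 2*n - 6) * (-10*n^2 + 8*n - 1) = -50*n^5 + 20*n^4 - 9*n^3 + 74*n^2 - 50*n + 6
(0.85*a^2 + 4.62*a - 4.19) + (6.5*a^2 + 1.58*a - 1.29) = 7.35*a^2 + 6.2*a - 5.48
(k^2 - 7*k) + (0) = k^2 - 7*k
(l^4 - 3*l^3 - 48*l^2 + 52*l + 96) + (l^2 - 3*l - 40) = l^4 - 3*l^3 - 47*l^2 + 49*l + 56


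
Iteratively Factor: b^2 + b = (b)*(b + 1)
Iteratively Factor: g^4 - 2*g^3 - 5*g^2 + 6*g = (g - 3)*(g^3 + g^2 - 2*g) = (g - 3)*(g + 2)*(g^2 - g) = g*(g - 3)*(g + 2)*(g - 1)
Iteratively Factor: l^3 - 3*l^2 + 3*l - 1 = (l - 1)*(l^2 - 2*l + 1) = (l - 1)^2*(l - 1)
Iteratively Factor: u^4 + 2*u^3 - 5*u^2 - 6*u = (u - 2)*(u^3 + 4*u^2 + 3*u) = (u - 2)*(u + 3)*(u^2 + u) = (u - 2)*(u + 1)*(u + 3)*(u)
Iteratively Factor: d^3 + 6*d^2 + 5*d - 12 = (d - 1)*(d^2 + 7*d + 12) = (d - 1)*(d + 4)*(d + 3)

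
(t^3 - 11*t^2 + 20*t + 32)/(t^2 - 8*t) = t - 3 - 4/t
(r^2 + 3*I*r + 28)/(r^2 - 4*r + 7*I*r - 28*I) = (r - 4*I)/(r - 4)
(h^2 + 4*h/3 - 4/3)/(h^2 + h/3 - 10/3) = (3*h - 2)/(3*h - 5)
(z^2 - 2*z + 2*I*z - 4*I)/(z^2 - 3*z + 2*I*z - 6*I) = (z - 2)/(z - 3)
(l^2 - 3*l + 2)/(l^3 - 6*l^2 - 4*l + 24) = (l - 1)/(l^2 - 4*l - 12)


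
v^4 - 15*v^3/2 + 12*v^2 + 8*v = v*(v - 4)^2*(v + 1/2)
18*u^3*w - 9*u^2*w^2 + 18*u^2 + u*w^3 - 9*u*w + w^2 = (-6*u + w)*(-3*u + w)*(u*w + 1)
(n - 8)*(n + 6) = n^2 - 2*n - 48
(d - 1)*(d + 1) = d^2 - 1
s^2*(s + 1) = s^3 + s^2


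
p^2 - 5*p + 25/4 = (p - 5/2)^2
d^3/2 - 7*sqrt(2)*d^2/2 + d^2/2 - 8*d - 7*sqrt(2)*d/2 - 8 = (d/2 + 1/2)*(d - 8*sqrt(2))*(d + sqrt(2))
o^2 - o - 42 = (o - 7)*(o + 6)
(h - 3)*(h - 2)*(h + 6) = h^3 + h^2 - 24*h + 36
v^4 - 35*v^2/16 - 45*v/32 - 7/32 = (v - 7/4)*(v + 1/4)*(v + 1/2)*(v + 1)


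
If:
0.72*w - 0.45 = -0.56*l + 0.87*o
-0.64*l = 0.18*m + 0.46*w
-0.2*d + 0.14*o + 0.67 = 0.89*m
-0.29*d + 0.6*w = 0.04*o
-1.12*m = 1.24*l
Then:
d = 0.91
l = -0.43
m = 0.48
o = -0.45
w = 0.41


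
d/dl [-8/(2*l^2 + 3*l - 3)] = 8*(4*l + 3)/(2*l^2 + 3*l - 3)^2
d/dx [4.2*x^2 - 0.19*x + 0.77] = 8.4*x - 0.19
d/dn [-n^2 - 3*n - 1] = -2*n - 3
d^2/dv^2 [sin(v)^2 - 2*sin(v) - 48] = 2*sin(v) + 2*cos(2*v)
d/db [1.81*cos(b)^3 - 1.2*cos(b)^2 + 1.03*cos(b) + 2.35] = (-5.43*cos(b)^2 + 2.4*cos(b) - 1.03)*sin(b)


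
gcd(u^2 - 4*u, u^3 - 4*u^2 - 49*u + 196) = u - 4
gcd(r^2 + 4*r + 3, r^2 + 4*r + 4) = 1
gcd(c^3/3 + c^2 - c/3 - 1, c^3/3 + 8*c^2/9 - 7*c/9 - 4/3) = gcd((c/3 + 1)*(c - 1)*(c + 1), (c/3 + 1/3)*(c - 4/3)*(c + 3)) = c^2 + 4*c + 3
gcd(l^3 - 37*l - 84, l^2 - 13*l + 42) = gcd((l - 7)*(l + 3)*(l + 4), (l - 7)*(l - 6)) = l - 7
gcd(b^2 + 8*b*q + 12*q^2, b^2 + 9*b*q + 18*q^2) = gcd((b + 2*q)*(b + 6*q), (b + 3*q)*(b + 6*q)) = b + 6*q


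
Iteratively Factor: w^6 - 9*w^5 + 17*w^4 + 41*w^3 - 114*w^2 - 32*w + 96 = (w + 2)*(w^5 - 11*w^4 + 39*w^3 - 37*w^2 - 40*w + 48) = (w - 4)*(w + 2)*(w^4 - 7*w^3 + 11*w^2 + 7*w - 12) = (w - 4)*(w - 3)*(w + 2)*(w^3 - 4*w^2 - w + 4) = (w - 4)*(w - 3)*(w - 1)*(w + 2)*(w^2 - 3*w - 4) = (w - 4)^2*(w - 3)*(w - 1)*(w + 2)*(w + 1)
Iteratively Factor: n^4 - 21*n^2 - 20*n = (n + 4)*(n^3 - 4*n^2 - 5*n) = (n - 5)*(n + 4)*(n^2 + n) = n*(n - 5)*(n + 4)*(n + 1)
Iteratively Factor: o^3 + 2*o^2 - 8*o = (o)*(o^2 + 2*o - 8) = o*(o - 2)*(o + 4)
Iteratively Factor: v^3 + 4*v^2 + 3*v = (v)*(v^2 + 4*v + 3) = v*(v + 1)*(v + 3)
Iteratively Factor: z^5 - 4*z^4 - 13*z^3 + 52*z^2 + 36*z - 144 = (z - 2)*(z^4 - 2*z^3 - 17*z^2 + 18*z + 72) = (z - 3)*(z - 2)*(z^3 + z^2 - 14*z - 24) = (z - 3)*(z - 2)*(z + 2)*(z^2 - z - 12) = (z - 4)*(z - 3)*(z - 2)*(z + 2)*(z + 3)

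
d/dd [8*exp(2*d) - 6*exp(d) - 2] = (16*exp(d) - 6)*exp(d)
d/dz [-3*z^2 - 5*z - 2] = -6*z - 5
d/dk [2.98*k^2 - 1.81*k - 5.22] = 5.96*k - 1.81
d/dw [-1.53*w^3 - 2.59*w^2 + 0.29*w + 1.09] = -4.59*w^2 - 5.18*w + 0.29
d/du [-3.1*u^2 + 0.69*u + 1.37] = 0.69 - 6.2*u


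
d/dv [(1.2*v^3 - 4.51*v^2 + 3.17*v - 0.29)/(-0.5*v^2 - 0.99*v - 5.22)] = (-0.6*v^4 - 2.376*v^3 - 12.7421*v^2 + 46.7944*v - 16.8345)/(0.25*v^4 + 0.99*v^3 + 6.2001*v^2 + 10.3356*v + 27.2484)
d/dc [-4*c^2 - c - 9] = -8*c - 1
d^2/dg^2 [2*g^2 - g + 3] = 4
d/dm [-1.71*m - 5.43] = -1.71000000000000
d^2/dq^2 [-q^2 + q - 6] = -2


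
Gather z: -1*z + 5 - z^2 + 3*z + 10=-z^2 + 2*z + 15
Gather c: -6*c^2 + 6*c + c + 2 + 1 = -6*c^2 + 7*c + 3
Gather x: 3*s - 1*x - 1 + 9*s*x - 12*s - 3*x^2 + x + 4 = 9*s*x - 9*s - 3*x^2 + 3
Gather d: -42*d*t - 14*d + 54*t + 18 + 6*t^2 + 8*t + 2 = d*(-42*t - 14) + 6*t^2 + 62*t + 20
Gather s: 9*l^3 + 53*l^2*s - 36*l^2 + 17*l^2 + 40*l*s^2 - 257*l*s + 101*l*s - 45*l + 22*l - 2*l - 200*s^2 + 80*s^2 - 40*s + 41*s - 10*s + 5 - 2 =9*l^3 - 19*l^2 - 25*l + s^2*(40*l - 120) + s*(53*l^2 - 156*l - 9) + 3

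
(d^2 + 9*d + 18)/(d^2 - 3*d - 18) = (d + 6)/(d - 6)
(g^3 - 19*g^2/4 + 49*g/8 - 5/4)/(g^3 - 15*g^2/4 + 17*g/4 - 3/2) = (8*g^2 - 22*g + 5)/(2*(4*g^2 - 7*g + 3))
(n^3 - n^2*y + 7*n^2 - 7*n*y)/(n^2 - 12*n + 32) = n*(n^2 - n*y + 7*n - 7*y)/(n^2 - 12*n + 32)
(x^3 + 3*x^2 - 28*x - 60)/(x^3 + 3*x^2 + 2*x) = (x^2 + x - 30)/(x*(x + 1))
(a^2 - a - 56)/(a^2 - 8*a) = (a + 7)/a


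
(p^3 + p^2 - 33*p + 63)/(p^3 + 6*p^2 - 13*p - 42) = (p - 3)/(p + 2)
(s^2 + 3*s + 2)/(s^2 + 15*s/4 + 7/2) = 4*(s + 1)/(4*s + 7)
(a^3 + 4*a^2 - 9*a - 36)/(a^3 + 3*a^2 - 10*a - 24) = (a + 3)/(a + 2)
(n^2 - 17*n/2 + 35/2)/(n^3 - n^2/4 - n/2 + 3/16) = 8*(2*n^2 - 17*n + 35)/(16*n^3 - 4*n^2 - 8*n + 3)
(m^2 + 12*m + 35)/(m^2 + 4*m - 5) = (m + 7)/(m - 1)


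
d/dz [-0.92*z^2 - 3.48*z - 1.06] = -1.84*z - 3.48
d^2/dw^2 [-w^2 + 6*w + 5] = -2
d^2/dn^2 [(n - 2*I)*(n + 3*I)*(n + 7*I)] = 6*n + 16*I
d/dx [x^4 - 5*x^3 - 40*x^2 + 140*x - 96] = 4*x^3 - 15*x^2 - 80*x + 140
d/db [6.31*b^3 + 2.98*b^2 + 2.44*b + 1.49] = 18.93*b^2 + 5.96*b + 2.44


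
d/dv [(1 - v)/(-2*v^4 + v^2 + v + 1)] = (2*v^4 - v^2 - v + (v - 1)*(-8*v^3 + 2*v + 1) - 1)/(-2*v^4 + v^2 + v + 1)^2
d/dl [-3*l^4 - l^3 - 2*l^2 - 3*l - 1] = -12*l^3 - 3*l^2 - 4*l - 3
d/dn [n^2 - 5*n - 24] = 2*n - 5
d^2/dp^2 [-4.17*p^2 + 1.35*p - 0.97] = -8.34000000000000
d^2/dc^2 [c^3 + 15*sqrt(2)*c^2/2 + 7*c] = 6*c + 15*sqrt(2)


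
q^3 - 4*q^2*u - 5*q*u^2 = q*(q - 5*u)*(q + u)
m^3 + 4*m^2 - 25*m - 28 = (m - 4)*(m + 1)*(m + 7)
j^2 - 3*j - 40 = (j - 8)*(j + 5)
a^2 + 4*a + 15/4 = (a + 3/2)*(a + 5/2)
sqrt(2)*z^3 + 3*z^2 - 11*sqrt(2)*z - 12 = (z - 2*sqrt(2))*(z + 3*sqrt(2))*(sqrt(2)*z + 1)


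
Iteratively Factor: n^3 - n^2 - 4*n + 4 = (n + 2)*(n^2 - 3*n + 2) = (n - 1)*(n + 2)*(n - 2)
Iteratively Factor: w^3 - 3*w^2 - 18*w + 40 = (w - 2)*(w^2 - w - 20) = (w - 2)*(w + 4)*(w - 5)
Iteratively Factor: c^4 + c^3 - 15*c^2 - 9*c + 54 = (c - 3)*(c^3 + 4*c^2 - 3*c - 18) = (c - 3)*(c + 3)*(c^2 + c - 6) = (c - 3)*(c - 2)*(c + 3)*(c + 3)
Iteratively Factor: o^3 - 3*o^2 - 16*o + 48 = (o - 3)*(o^2 - 16) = (o - 4)*(o - 3)*(o + 4)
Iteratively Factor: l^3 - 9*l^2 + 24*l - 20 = (l - 2)*(l^2 - 7*l + 10) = (l - 5)*(l - 2)*(l - 2)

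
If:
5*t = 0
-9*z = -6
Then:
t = 0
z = 2/3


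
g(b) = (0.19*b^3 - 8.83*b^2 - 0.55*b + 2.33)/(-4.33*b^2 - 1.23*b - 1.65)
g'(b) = (8.66*b + 1.23)*(0.19*b^3 - 8.83*b^2 - 0.55*b + 2.33)/(-4.33*b^2 - 1.23*b - 1.65)^2 + (0.57*b^2 - 17.66*b - 0.55)/(-4.33*b^2 - 1.23*b - 1.65) = (-0.8227*b^4 - 0.467399999999998*b^3 + 7.5389*b^2 + 49.3168*b + 3.7734)/(18.7489*b^4 + 10.6518*b^3 + 15.8019*b^2 + 4.059*b + 2.7225)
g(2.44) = 1.60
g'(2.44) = 0.14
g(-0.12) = -1.45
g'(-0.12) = -0.83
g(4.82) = 1.70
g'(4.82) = -0.01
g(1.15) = 1.10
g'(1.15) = 0.88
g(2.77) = 1.64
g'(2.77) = 0.10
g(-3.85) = 2.25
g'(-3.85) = -0.06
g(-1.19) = 1.56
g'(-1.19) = -1.13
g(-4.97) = 2.31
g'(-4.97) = -0.05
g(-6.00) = 2.35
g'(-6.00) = -0.04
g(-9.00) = 2.48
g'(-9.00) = -0.04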